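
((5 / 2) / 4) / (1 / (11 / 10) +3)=55 / 344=0.16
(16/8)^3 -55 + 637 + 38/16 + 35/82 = 194439/328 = 592.80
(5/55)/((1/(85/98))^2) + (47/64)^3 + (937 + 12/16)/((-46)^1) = -3172291078029/159240159232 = -19.92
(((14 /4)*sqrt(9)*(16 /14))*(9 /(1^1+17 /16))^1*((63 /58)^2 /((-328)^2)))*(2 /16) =35721 /497629792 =0.00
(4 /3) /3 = 0.44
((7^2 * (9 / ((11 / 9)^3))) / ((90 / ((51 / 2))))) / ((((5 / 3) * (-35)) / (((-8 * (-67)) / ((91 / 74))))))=-1106000892 / 2162875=-511.36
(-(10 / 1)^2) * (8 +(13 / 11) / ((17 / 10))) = -162600 / 187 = -869.52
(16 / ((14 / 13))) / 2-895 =-6213 / 7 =-887.57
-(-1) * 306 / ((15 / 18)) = 1836 / 5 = 367.20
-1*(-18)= 18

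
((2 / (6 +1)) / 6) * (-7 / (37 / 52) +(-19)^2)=4331 / 259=16.72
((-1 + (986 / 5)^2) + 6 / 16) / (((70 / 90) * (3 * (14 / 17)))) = 396649593 / 19600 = 20237.22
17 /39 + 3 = 134 /39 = 3.44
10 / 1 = 10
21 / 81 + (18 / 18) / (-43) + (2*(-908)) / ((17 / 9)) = -18970726 / 19737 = -961.18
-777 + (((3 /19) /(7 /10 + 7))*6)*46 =-1128471 /1463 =-771.34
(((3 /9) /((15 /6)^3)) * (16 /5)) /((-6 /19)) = -1216 /5625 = -0.22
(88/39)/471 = 88/18369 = 0.00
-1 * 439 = -439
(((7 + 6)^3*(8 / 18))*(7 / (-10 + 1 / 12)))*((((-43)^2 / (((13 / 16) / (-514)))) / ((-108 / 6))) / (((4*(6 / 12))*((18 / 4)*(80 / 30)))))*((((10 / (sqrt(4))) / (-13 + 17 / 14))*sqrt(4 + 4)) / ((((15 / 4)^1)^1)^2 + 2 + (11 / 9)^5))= 279763469346816*sqrt(2) / 3319700483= 119181.02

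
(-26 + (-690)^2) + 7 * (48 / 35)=2380418 / 5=476083.60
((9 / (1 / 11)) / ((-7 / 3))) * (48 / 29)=-14256 / 203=-70.23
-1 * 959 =-959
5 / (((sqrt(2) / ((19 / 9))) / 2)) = 95 * sqrt(2) / 9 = 14.93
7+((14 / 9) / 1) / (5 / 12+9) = 2429 / 339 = 7.17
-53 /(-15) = 53 /15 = 3.53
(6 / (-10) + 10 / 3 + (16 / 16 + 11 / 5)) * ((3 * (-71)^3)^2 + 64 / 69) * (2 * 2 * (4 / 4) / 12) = 1415994918407089 / 621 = 2280185053795.63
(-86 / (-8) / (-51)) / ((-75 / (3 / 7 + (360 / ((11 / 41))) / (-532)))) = -43903 / 7461300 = -0.01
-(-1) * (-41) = -41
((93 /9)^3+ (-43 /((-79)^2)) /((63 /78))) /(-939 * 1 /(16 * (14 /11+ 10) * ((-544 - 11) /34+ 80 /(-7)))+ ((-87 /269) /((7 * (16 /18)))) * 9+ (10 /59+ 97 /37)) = 5007540336443277493600 /11395583976682623213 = 439.43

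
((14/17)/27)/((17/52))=728/7803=0.09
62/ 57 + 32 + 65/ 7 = 16907/ 399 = 42.37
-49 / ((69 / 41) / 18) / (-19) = 12054 / 437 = 27.58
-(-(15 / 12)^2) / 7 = 25 / 112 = 0.22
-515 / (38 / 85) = -43775 / 38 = -1151.97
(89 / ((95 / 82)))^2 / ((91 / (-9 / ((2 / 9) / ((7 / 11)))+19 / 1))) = -3967929898 / 9034025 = -439.22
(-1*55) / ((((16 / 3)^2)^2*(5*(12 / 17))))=-5049 / 262144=-0.02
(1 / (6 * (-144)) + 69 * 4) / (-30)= -238463 / 25920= -9.20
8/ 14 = 0.57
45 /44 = 1.02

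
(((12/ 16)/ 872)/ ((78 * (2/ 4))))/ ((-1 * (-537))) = 1/ 24349728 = 0.00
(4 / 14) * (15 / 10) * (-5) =-15 / 7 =-2.14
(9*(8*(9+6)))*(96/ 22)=51840/ 11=4712.73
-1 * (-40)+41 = 81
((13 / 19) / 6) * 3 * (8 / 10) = 26 / 95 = 0.27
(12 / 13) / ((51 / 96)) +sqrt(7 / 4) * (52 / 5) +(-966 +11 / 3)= -636875 / 663 +26 * sqrt(7) / 5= -946.84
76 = 76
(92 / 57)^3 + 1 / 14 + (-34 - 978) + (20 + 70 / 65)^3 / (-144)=-3055268824885 / 2848083147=-1072.75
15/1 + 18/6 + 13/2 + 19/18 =230/9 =25.56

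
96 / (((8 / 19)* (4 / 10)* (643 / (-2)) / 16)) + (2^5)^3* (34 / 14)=358059328 / 4501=79551.06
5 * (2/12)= 5/6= 0.83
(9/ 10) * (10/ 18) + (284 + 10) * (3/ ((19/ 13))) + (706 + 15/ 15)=49817/ 38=1310.97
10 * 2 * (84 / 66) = 280 / 11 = 25.45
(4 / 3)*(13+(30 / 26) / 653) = 441488 / 25467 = 17.34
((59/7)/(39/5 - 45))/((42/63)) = -295/868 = -0.34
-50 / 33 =-1.52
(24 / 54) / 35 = 4 / 315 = 0.01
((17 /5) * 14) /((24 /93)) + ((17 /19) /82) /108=155181559 /841320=184.45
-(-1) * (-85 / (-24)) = 3.54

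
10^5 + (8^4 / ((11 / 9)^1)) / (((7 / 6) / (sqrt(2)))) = 104062.36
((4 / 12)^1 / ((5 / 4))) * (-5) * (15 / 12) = -5 / 3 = -1.67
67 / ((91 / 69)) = 4623 / 91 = 50.80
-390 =-390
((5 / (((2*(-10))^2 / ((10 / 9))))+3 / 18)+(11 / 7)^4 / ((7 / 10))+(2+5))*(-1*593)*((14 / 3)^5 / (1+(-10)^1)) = 45615312908 / 19683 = 2317497.99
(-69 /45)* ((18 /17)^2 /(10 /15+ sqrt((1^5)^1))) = -7452 /7225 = -1.03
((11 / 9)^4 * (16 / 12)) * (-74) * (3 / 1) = -660.53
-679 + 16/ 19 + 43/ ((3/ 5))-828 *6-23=-319057/ 57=-5597.49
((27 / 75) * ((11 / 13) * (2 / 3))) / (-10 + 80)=33 / 11375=0.00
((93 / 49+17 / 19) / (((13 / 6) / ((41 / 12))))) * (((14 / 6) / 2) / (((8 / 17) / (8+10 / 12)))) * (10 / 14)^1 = 4617625 / 67032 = 68.89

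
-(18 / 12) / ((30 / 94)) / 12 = -47 / 120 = -0.39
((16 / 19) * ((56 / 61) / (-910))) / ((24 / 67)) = -536 / 226005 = -0.00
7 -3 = 4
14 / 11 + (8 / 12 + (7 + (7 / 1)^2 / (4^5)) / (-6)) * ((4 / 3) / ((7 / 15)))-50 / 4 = -1499527 / 118272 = -12.68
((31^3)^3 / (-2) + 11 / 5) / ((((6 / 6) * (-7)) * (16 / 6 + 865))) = 396594332409999 / 182210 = 2176578302.01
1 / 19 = 0.05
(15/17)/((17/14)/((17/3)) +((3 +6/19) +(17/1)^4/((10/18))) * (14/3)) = 6650/5287665703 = 0.00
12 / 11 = 1.09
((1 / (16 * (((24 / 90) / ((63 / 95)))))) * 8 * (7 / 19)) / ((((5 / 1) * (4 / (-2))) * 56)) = -189 / 231040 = -0.00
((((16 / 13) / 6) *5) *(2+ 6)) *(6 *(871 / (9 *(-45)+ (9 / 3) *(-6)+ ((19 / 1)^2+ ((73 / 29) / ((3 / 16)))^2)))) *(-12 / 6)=-324558720 / 447473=-725.31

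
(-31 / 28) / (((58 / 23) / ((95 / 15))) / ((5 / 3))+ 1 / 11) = -745085 / 221956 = -3.36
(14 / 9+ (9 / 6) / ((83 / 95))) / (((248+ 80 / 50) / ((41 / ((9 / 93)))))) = 31069595 / 5593536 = 5.55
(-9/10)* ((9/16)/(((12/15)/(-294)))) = 11907/64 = 186.05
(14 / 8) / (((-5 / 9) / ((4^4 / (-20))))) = 1008 / 25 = 40.32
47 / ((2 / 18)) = 423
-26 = -26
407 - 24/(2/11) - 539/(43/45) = -12430/43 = -289.07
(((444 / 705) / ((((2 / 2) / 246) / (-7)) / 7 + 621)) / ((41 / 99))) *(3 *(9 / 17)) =10573416 / 2718609485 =0.00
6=6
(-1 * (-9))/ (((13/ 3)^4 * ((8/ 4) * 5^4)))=729/ 35701250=0.00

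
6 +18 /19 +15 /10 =321 /38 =8.45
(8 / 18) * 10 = 40 / 9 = 4.44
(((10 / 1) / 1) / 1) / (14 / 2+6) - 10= -120 / 13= -9.23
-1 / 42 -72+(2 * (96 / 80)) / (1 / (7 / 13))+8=-62.73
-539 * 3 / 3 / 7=-77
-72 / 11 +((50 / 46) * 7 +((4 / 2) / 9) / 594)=65390 / 61479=1.06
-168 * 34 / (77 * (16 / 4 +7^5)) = -816 / 184921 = -0.00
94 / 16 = 47 / 8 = 5.88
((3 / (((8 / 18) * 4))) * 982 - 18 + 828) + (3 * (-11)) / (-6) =19781 / 8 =2472.62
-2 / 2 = -1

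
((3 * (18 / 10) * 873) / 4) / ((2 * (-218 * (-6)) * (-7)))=-7857 / 122080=-0.06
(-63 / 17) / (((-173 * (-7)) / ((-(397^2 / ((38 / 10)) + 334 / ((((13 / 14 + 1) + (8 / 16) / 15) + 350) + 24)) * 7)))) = 979950218625 / 1102939702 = 888.49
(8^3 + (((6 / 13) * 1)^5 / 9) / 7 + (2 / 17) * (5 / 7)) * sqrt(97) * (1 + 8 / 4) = 67877602566 * sqrt(97) / 44183867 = 15130.34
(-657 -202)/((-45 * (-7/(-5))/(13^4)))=389426.97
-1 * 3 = -3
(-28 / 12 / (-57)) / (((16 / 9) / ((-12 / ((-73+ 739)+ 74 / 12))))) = -63 / 153254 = -0.00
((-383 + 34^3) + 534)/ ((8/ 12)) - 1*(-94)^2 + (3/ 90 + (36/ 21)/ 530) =280178476/ 5565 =50346.54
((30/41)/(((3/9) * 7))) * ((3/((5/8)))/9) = 48/287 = 0.17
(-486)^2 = 236196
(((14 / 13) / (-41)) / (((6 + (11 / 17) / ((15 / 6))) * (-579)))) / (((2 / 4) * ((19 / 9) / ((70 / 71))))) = 17850 / 2636635339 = 0.00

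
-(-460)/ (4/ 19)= 2185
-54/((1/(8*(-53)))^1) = 22896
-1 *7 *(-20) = 140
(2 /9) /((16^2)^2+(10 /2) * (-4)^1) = 1 /294822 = 0.00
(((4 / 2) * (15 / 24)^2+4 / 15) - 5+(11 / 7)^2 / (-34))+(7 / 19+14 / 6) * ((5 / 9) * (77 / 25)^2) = 17459182021 / 1709316000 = 10.21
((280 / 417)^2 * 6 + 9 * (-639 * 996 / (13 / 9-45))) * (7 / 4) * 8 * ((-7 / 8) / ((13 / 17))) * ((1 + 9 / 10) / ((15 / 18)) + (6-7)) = -50798855233844 / 18837975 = -2696619.74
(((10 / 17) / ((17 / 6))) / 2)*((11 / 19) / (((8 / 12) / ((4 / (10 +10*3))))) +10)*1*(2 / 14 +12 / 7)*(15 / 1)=2242305 / 76874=29.17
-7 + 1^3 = -6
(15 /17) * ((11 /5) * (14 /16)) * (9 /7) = 297 /136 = 2.18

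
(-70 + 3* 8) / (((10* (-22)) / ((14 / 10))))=161 / 550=0.29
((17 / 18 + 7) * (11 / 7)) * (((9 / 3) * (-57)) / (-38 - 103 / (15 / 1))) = 448305 / 9422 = 47.58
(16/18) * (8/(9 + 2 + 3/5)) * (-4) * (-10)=6400/261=24.52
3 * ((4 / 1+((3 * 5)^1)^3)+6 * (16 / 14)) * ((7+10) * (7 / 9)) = 402917 / 3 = 134305.67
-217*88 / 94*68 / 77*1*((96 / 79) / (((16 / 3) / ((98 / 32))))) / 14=-33201 / 3713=-8.94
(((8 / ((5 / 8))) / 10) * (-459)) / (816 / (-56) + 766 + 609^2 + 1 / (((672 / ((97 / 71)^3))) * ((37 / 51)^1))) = -2074761391104 / 1312378515342725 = -0.00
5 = 5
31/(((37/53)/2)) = 3286/37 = 88.81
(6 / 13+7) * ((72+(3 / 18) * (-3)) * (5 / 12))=5335 / 24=222.29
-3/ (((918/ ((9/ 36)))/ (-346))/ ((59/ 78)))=10207/ 47736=0.21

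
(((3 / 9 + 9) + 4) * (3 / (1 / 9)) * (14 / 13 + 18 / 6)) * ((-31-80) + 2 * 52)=-133560 / 13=-10273.85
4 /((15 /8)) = 32 /15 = 2.13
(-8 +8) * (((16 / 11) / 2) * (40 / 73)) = 0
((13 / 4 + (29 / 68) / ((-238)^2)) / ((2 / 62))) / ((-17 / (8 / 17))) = -388068943 / 139145986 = -2.79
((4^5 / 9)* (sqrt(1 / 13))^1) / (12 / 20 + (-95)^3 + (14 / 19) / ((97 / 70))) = -2359040* sqrt(13) / 231095480733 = -0.00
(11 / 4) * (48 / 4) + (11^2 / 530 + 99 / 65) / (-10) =2261633 / 68900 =32.82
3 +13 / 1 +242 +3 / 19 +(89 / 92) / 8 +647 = 12659419 / 13984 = 905.28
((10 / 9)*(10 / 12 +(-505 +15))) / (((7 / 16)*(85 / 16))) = -751360 / 3213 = -233.85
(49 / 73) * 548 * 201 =5397252 / 73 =73934.96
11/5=2.20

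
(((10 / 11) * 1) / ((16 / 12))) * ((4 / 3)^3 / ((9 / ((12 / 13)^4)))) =40960 / 314171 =0.13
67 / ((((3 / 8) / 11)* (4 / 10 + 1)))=29480 / 21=1403.81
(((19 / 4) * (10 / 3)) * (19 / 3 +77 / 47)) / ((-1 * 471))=-0.27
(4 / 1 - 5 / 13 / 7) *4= 1436 / 91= 15.78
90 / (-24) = -15 / 4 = -3.75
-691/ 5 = -138.20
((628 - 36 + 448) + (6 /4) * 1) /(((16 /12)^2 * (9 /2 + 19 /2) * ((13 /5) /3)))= 281205 /5824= 48.28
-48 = -48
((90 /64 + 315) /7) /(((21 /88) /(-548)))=-5086125 /49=-103798.47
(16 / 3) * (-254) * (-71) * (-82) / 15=-525791.29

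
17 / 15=1.13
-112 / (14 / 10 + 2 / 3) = -1680 / 31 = -54.19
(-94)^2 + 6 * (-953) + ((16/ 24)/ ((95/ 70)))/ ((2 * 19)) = 3376808/ 1083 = 3118.01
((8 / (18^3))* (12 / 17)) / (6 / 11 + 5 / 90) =88 / 54621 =0.00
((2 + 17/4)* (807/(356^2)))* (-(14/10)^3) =-276801/2534720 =-0.11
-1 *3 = -3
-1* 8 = -8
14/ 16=0.88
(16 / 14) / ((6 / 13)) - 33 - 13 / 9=-2014 / 63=-31.97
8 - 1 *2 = 6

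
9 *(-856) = -7704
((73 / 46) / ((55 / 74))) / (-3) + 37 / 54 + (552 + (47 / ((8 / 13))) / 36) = 605603657 / 1092960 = 554.09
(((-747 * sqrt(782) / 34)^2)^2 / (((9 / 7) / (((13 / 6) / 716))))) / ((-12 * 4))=-185052285284139 / 26486272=-6986724.49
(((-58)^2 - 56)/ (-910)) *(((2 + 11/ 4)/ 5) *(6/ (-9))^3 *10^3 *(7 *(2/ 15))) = 1005632/ 1053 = 955.02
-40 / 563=-0.07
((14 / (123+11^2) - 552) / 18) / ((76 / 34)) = -1144729 / 83448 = -13.72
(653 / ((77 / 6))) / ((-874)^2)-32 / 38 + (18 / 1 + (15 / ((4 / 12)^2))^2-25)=535752515563 / 29409226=18217.16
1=1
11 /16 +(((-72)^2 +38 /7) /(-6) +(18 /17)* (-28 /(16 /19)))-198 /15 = -26064517 /28560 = -912.62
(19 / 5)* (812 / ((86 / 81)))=624834 / 215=2906.20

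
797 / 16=49.81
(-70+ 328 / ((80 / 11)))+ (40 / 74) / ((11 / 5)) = -100343 / 4070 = -24.65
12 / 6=2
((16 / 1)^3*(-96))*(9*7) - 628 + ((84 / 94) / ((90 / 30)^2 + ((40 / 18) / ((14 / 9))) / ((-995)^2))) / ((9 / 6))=-14524372313242184 / 586292899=-24773235.93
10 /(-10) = -1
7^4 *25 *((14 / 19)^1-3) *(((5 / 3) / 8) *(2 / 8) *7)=-90337625 / 1824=-49527.21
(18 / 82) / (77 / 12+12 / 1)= 0.01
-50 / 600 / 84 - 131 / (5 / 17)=-2244821 / 5040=-445.40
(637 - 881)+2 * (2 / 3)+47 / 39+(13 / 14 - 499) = -134595 / 182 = -739.53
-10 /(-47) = 10 /47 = 0.21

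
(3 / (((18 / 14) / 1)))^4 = 2401 / 81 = 29.64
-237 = -237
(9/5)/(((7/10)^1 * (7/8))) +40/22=2564/539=4.76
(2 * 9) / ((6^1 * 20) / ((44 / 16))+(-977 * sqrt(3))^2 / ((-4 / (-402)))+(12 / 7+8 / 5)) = 13860 / 221598716147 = 0.00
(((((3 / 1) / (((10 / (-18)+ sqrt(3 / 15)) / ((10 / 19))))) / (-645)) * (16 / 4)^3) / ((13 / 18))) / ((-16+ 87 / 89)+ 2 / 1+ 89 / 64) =-0.17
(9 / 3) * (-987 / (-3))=987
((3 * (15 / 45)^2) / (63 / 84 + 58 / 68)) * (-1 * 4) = -0.83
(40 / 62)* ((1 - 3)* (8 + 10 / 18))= -3080 / 279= -11.04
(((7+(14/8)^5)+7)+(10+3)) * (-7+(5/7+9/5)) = -1395887/7168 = -194.74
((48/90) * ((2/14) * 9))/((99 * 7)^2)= 8/5602905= 0.00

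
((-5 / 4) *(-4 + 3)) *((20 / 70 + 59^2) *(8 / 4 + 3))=609225 / 28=21758.04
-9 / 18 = -1 / 2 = -0.50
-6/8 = -3/4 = -0.75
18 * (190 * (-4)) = -13680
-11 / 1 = -11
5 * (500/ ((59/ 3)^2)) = 22500/ 3481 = 6.46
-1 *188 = -188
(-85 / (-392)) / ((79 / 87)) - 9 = -271317 / 30968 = -8.76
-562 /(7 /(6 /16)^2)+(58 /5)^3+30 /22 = 477698593 /308000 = 1550.97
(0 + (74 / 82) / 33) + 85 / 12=38483 / 5412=7.11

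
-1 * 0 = 0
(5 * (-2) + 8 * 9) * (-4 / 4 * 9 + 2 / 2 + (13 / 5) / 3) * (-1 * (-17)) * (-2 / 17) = 13268 / 15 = 884.53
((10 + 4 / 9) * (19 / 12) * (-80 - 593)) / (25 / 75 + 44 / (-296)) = -60261.77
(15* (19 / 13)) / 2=285 / 26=10.96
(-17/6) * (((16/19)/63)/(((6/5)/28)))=-0.88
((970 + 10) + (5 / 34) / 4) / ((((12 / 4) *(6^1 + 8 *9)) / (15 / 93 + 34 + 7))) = 42517915 / 246636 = 172.39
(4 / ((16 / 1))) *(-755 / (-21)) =755 / 84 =8.99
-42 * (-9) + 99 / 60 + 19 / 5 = 7669 / 20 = 383.45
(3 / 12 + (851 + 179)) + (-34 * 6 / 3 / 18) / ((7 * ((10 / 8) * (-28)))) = 9086941 / 8820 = 1030.27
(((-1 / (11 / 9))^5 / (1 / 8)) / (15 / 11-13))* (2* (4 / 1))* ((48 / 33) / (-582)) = -78732 / 15621947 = -0.01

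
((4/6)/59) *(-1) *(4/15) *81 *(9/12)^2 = -81/590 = -0.14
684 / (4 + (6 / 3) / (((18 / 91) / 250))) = 3078 / 11393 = 0.27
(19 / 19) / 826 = 1 / 826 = 0.00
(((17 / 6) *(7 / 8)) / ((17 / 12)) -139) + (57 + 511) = 1723 / 4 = 430.75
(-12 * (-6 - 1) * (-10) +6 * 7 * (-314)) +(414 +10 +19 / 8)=-108813 / 8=-13601.62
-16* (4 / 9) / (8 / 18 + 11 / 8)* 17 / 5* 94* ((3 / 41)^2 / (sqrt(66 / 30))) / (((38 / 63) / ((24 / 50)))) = -2783434752* sqrt(55) / 5753012375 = -3.59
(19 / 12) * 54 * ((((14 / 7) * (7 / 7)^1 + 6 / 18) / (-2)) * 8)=-798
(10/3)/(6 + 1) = 10/21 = 0.48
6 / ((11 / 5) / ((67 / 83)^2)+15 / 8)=1077360 / 942907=1.14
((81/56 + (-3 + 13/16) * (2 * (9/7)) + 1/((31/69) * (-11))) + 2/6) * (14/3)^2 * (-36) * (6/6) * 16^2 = 831050752/1023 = 812366.33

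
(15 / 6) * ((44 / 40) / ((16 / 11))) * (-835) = -101035 / 64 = -1578.67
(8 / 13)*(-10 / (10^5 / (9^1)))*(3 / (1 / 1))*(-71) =1917 / 16250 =0.12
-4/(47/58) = -232/47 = -4.94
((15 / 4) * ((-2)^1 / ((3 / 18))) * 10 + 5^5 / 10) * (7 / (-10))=385 / 4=96.25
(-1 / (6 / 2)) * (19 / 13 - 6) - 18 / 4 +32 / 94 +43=40.35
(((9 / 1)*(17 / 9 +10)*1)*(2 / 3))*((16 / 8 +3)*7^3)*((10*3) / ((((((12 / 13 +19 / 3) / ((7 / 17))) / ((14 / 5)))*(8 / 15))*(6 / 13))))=22794073575 / 9622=2368953.81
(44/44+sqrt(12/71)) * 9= 18 * sqrt(213)/71+9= 12.70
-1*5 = -5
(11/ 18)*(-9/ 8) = -11/ 16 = -0.69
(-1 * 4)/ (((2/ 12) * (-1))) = 24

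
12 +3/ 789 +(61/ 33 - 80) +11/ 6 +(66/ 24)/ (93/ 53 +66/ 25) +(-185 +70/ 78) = -217062316139/ 875988828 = -247.79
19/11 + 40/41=1219/451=2.70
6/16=3/8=0.38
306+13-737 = -418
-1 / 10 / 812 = -1 / 8120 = -0.00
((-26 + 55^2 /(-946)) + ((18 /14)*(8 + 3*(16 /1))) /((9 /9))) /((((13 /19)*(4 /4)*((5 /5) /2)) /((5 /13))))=349695 /7267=48.12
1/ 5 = 0.20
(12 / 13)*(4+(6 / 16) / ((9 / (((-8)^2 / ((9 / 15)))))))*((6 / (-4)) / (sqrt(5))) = -152*sqrt(5) / 65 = -5.23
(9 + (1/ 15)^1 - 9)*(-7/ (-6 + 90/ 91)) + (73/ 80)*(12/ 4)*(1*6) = 14123/ 855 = 16.52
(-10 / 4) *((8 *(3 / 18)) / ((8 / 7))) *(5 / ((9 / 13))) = -2275 / 108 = -21.06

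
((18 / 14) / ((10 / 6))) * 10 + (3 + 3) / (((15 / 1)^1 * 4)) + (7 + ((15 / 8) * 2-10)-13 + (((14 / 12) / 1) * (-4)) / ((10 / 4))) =-2647 / 420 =-6.30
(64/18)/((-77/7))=-32/99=-0.32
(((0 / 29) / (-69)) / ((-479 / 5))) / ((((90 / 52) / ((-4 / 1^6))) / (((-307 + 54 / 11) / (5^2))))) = 0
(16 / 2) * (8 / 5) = 12.80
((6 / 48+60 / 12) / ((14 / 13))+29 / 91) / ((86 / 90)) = 332685 / 62608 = 5.31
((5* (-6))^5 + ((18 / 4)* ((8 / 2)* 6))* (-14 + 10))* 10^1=-243004320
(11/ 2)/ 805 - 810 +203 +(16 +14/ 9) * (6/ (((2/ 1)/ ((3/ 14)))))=-959089/ 1610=-595.71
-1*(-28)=28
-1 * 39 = -39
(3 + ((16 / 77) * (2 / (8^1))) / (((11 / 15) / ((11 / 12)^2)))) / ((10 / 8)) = 257 / 105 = 2.45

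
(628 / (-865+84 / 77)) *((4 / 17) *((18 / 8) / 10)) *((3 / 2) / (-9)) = 5181 / 807755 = 0.01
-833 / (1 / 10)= -8330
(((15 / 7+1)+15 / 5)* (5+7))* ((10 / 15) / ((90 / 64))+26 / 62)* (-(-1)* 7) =643108 / 1395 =461.01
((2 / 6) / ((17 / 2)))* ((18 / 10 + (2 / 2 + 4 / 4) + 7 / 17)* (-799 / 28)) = -8413 / 1785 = -4.71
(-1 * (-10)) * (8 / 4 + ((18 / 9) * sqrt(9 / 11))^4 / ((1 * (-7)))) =3980 / 847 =4.70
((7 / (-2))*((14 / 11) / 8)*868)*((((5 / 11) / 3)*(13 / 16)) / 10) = -138229 / 23232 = -5.95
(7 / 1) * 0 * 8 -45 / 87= -15 / 29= -0.52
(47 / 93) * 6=94 / 31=3.03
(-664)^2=440896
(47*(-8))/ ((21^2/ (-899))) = 338024/ 441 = 766.49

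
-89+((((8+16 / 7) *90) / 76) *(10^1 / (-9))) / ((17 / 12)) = -222829 / 2261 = -98.55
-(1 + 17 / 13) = -2.31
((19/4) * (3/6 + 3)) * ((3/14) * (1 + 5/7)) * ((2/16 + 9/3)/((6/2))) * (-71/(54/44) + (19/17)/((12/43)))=-46959925/137088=-342.55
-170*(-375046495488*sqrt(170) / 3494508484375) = 12751580846592*sqrt(170) / 698901696875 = 237.89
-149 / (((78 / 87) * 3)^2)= -125309 / 6084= -20.60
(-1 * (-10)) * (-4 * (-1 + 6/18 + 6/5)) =-64/3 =-21.33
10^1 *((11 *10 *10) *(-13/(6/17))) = -1215500/3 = -405166.67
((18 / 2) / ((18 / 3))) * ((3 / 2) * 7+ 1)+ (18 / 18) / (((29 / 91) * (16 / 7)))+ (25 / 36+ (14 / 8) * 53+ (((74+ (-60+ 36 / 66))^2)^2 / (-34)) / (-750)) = 118306575961 / 1039393872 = 113.82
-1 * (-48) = 48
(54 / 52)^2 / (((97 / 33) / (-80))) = -481140 / 16393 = -29.35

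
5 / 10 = 1 / 2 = 0.50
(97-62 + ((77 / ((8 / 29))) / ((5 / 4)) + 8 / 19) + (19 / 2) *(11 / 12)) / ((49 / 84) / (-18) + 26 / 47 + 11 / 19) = 257919597 / 1060625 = 243.18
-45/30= -3/2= -1.50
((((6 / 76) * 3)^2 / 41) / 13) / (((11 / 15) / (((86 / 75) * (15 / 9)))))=1161 / 4233086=0.00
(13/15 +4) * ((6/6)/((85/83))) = 6059/1275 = 4.75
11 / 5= 2.20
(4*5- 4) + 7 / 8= 135 / 8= 16.88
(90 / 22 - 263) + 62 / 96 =-136363 / 528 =-258.26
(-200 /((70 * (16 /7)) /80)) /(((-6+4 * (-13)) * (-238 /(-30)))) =750 /3451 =0.22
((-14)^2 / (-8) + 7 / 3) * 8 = -532 / 3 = -177.33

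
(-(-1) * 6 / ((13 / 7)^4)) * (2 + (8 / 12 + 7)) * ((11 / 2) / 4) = 765919 / 114244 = 6.70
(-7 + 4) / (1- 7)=0.50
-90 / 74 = -1.22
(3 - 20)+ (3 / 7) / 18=-16.98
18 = 18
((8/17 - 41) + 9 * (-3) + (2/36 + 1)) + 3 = -19423/306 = -63.47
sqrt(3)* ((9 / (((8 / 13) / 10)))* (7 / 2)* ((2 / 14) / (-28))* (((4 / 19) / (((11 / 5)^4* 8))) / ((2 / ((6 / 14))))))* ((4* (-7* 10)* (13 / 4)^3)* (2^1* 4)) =12049171875* sqrt(3) / 249248384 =83.73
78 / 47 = 1.66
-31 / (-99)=31 / 99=0.31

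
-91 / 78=-7 / 6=-1.17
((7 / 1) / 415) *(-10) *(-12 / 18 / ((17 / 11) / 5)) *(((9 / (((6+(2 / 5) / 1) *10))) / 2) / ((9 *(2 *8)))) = 385 / 2167296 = 0.00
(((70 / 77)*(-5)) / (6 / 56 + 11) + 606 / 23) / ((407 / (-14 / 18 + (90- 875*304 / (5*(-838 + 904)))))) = -144838395442 / 3170374119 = -45.68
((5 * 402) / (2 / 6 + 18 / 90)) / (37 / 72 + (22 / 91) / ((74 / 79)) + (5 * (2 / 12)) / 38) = 17359073550 / 3656803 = 4747.06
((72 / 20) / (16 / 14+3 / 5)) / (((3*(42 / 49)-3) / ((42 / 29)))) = -6.98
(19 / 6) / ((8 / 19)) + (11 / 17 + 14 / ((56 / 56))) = 18089 / 816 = 22.17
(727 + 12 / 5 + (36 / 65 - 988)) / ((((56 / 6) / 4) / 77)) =-553509 / 65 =-8515.52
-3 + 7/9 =-20/9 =-2.22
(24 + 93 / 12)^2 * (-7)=-112903 / 16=-7056.44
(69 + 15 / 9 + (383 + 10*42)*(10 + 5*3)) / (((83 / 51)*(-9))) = -1027429 / 747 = -1375.41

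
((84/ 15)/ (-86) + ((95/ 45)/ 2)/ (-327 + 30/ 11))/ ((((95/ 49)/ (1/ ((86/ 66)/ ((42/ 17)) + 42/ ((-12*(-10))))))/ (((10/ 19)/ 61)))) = -14244116348/ 41075030095161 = -0.00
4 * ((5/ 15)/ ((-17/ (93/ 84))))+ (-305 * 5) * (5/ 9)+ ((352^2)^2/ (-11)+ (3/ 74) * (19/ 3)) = -110611281238907/ 79254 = -1395655503.05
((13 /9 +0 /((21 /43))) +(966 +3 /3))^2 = 75968656 /81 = 937884.64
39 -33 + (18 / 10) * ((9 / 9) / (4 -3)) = 39 / 5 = 7.80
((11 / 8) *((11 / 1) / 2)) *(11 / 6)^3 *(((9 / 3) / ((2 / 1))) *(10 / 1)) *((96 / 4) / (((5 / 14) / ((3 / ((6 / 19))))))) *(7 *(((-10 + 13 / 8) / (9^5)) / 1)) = -10045878227 / 22674816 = -443.04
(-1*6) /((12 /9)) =-4.50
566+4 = 570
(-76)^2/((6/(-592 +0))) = -1709696/3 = -569898.67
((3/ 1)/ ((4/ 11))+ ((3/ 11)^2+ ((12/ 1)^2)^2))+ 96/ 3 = 10055741/ 484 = 20776.32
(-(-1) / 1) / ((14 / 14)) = 1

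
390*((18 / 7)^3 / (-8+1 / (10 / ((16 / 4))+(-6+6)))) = -5686200 / 6517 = -872.52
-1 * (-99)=99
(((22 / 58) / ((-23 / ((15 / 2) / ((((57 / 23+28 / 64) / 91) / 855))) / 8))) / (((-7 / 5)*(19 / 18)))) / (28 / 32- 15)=-1264.96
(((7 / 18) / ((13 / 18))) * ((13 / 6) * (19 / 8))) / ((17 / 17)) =133 / 48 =2.77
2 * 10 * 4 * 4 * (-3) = -960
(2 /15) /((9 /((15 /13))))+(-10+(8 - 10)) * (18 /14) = -12622 /819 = -15.41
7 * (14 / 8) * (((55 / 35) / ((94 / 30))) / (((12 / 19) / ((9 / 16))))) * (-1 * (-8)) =65835 / 1504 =43.77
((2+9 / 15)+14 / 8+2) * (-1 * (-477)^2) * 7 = -202273281 / 20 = -10113664.05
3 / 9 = 1 / 3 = 0.33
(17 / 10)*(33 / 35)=1.60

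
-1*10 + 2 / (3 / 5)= -20 / 3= -6.67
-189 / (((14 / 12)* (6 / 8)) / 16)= -3456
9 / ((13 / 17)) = 153 / 13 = 11.77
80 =80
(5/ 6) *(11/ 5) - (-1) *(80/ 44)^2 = 3731/ 726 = 5.14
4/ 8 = 1/ 2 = 0.50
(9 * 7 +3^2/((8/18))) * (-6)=-999/2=-499.50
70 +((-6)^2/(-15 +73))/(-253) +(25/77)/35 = 2288033/32683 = 70.01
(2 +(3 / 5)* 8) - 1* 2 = 24 / 5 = 4.80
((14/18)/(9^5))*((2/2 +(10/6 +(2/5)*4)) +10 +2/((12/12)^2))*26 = 44408/7971615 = 0.01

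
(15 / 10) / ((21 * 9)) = 1 / 126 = 0.01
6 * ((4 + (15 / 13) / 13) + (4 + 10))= 18342 / 169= 108.53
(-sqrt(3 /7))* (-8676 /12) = 723* sqrt(21) /7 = 473.31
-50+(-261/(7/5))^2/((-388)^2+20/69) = -25332003475/508990244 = -49.77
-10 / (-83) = 10 / 83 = 0.12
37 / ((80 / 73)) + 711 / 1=59581 / 80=744.76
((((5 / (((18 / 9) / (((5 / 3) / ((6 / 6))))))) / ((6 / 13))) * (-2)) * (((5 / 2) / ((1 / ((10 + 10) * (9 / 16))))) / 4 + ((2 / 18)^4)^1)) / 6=-479783525 / 22674816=-21.16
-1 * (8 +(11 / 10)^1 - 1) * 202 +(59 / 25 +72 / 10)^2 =-965504 / 625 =-1544.81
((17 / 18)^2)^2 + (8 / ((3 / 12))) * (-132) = -4223.20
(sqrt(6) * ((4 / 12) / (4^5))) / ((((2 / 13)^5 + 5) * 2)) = 371293 * sqrt(6) / 11406317568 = 0.00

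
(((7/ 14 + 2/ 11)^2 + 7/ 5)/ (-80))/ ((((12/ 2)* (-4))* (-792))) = -0.00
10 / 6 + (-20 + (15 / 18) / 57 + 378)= 123011 / 342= 359.68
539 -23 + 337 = 853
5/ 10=1/ 2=0.50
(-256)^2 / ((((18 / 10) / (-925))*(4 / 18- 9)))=303104000 / 79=3836759.49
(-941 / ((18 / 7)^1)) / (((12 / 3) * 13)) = -7.04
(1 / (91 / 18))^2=324 / 8281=0.04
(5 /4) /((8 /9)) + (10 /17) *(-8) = -1795 /544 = -3.30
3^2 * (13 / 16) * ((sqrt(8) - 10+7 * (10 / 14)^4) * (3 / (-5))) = 196911 / 5488 - 351 * sqrt(2) / 40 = 23.47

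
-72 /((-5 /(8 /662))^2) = -1152 /2739025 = -0.00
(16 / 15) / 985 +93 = 1374091 / 14775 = 93.00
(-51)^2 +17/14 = 36431/14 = 2602.21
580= 580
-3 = -3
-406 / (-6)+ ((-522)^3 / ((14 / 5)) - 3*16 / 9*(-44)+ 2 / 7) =-1066768505 / 21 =-50798500.24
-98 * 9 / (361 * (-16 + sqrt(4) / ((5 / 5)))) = 63 / 361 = 0.17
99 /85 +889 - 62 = 70394 /85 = 828.16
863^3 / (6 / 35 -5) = -22495747645 / 169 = -133110932.81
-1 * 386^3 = -57512456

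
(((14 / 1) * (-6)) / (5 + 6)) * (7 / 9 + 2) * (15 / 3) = -3500 / 33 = -106.06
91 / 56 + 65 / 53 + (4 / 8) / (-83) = 100135 / 35192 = 2.85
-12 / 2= -6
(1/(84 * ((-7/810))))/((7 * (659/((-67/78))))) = 3015/11753924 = 0.00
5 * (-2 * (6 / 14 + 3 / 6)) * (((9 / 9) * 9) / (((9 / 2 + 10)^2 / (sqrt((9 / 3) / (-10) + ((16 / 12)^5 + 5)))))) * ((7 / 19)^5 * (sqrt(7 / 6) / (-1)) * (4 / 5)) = 249704 * sqrt(758135) / 31235988885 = 0.01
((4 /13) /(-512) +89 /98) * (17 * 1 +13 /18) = 23605681 /1467648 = 16.08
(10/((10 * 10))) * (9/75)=3/250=0.01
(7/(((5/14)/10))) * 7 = 1372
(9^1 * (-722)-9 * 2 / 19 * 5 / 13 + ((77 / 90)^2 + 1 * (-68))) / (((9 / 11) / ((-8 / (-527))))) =-288988936214 / 2372330025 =-121.82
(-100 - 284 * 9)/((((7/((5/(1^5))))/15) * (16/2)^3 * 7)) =-6225/784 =-7.94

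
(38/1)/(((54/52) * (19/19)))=988/27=36.59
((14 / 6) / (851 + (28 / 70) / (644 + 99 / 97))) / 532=16465 / 3194673348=0.00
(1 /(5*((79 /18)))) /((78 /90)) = 54 /1027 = 0.05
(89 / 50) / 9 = 89 / 450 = 0.20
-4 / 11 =-0.36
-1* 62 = -62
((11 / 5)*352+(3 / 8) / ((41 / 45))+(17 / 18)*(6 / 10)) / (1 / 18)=11444583 / 820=13956.81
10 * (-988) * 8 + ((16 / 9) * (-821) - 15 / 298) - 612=-217541327 / 2682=-81111.61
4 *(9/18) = 2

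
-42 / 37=-1.14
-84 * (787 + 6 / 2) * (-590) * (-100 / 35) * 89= -9955896000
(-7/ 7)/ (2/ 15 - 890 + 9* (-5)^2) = 0.00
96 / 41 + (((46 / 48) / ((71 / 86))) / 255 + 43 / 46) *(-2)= 47407723 / 102438090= 0.46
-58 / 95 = -0.61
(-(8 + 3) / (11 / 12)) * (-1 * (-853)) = -10236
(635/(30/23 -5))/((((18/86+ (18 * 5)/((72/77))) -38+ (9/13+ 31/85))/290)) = -9470466200/11311671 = -837.23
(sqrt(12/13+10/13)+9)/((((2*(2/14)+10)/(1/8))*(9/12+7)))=7*sqrt(286)/58032+7/496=0.02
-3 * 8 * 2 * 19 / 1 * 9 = -8208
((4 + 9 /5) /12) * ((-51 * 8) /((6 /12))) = -394.40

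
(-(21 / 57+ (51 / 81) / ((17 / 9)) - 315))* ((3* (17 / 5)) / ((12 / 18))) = 182733 / 38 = 4808.76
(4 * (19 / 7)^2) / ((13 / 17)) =24548 / 637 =38.54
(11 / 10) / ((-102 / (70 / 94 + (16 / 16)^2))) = -451 / 23970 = -0.02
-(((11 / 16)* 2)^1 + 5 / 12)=-43 / 24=-1.79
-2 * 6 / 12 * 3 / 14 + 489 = 6843 / 14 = 488.79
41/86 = 0.48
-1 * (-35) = 35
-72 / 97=-0.74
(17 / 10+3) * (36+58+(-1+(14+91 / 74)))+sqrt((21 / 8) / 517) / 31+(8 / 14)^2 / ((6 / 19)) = sqrt(21714) / 64108+55446661 / 108780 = 509.72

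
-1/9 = -0.11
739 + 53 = 792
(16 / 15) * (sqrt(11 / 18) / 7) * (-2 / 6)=-8 * sqrt(22) / 945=-0.04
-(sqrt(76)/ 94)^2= -19/ 2209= -0.01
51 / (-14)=-3.64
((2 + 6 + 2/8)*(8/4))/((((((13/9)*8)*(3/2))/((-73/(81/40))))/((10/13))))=-40150/1521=-26.40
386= 386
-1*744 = -744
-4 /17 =-0.24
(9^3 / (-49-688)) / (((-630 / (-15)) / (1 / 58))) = -243 / 598444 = -0.00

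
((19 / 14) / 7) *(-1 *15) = -285 / 98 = -2.91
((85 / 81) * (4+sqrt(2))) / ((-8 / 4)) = -2.84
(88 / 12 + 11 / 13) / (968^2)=29 / 3322176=0.00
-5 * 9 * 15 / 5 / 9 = -15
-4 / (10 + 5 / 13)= -52 / 135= -0.39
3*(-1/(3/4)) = -4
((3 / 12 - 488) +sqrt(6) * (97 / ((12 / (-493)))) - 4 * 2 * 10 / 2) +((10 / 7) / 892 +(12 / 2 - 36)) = -47821 * sqrt(6) / 12 - 3482581 / 6244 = -10319.17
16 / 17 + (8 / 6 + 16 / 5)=1396 / 255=5.47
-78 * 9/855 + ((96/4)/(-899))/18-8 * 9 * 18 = -1296.82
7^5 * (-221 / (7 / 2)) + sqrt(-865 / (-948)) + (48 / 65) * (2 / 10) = -344903602 / 325 + sqrt(205005) / 474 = -1061240.90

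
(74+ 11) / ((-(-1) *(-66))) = -85 / 66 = -1.29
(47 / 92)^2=2209 / 8464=0.26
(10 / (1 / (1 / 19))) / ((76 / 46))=115 / 361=0.32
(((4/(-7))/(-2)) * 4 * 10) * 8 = 640/7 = 91.43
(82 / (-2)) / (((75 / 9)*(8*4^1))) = -0.15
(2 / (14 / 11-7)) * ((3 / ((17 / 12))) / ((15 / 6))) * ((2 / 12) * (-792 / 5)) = 23232 / 2975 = 7.81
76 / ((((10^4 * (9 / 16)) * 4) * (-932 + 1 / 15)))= -19 / 5242125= -0.00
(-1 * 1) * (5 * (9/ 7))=-45/ 7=-6.43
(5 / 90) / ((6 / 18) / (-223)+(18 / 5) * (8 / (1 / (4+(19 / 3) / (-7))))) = 1561 / 2504694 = 0.00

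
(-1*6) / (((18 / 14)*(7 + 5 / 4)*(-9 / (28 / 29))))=1568 / 25839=0.06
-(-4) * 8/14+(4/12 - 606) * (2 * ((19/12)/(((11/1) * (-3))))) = 251165/4158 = 60.41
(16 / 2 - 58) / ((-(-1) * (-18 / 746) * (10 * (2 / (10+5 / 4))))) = 9325 / 8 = 1165.62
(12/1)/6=2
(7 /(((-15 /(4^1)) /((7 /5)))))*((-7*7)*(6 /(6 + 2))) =2401 /25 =96.04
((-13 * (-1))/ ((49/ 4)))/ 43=52/ 2107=0.02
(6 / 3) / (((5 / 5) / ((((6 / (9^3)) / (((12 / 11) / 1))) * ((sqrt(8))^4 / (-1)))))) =-704 / 729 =-0.97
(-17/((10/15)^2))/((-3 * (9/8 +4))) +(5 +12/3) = 471/41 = 11.49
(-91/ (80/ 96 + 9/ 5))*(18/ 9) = -5460/ 79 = -69.11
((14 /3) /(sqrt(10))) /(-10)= -7 * sqrt(10) /150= -0.15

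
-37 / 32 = -1.16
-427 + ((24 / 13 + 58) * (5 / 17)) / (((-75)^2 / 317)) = -105916249 / 248625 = -426.01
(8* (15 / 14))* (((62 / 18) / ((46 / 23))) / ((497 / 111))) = 11470 / 3479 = 3.30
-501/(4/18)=-4509/2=-2254.50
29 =29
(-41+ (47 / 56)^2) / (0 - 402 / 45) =1895505 / 420224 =4.51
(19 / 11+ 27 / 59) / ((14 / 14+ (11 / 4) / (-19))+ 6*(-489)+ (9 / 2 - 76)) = -107768 / 148201097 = -0.00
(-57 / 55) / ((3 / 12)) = -228 / 55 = -4.15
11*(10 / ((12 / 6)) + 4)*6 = 594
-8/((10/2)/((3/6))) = -4/5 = -0.80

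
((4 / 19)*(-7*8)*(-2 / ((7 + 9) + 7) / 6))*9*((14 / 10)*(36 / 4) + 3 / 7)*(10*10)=46080 / 23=2003.48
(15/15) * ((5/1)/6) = 5/6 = 0.83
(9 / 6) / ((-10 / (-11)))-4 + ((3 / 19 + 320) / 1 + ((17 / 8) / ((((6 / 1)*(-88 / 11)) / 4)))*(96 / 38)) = 120597 / 380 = 317.36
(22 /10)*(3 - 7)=-44 /5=-8.80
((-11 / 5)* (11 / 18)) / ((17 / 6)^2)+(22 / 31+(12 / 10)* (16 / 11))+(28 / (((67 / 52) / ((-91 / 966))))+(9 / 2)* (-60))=-614501381594 / 2277960135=-269.76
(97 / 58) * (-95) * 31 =-285665 / 58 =-4925.26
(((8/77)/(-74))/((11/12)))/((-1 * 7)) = 48/219373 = 0.00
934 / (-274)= -467 / 137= -3.41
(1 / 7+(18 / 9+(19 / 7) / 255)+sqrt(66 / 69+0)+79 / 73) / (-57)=-421627 / 7427385 - sqrt(506) / 1311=-0.07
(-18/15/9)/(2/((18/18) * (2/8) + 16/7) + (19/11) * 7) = -1562/150885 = -0.01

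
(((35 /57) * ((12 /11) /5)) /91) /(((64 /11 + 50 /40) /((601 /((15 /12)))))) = 38464 /384085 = 0.10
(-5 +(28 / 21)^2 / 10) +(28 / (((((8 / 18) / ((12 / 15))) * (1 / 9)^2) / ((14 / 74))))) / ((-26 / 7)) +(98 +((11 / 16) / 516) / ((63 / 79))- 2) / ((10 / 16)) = -1850056487 / 31272696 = -59.16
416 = 416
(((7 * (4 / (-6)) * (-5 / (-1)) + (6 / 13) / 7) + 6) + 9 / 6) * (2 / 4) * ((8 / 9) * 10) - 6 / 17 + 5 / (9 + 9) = -5860399 / 83538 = -70.15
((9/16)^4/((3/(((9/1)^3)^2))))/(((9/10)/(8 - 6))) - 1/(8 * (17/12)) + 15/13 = 142703738547/3620864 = 39411.52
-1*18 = -18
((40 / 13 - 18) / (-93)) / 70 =0.00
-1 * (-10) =10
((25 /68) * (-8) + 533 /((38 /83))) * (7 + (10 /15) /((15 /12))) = 84768419 /9690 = 8748.03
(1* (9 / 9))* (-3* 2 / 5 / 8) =-3 / 20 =-0.15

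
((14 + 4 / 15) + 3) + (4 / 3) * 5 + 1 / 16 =5759 / 240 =24.00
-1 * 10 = -10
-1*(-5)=5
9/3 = 3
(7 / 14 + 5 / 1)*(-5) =-55 / 2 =-27.50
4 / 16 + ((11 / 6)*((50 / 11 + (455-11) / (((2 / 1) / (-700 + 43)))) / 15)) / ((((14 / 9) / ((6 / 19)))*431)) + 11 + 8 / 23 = 12059819 / 3766940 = 3.20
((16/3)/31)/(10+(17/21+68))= 112/51305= 0.00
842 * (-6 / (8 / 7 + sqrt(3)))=282912 / 83 - 247548 * sqrt(3) / 83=-1757.27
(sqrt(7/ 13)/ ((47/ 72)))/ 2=36 * sqrt(91)/ 611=0.56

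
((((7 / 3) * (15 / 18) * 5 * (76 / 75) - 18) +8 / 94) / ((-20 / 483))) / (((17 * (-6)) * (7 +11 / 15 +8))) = -205919 / 1697076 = -0.12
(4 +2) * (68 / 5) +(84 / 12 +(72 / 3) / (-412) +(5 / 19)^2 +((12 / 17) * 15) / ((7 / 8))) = 2228137166 / 22123885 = 100.71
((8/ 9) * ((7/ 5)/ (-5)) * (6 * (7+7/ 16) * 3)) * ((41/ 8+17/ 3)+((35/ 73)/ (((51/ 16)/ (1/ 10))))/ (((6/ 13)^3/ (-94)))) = 28289611/ 236520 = 119.61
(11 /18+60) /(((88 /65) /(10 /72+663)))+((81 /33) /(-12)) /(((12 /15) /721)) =1682441615 /57024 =29504.10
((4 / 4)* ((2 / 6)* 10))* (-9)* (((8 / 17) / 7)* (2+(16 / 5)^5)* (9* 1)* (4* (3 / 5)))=-5468217984 / 371875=-14704.45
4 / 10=0.40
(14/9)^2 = 196/81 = 2.42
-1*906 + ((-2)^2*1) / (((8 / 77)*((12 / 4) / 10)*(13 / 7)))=-32639 / 39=-836.90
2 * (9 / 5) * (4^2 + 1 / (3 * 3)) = 58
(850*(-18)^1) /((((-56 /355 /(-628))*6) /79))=-801986839.29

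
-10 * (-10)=100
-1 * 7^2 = -49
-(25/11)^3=-15625/1331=-11.74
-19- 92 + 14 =-97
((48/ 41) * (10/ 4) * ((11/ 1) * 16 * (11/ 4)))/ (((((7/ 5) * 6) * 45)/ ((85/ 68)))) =4.68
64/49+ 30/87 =2346/1421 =1.65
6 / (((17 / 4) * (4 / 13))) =78 / 17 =4.59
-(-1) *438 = 438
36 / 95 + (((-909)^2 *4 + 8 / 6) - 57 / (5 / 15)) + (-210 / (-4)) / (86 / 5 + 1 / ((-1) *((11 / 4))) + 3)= 2055253832801 / 621870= 3304957.36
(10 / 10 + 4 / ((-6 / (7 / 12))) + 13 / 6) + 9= 106 / 9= 11.78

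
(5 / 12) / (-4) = -5 / 48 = -0.10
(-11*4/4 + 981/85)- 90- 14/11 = -84834/935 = -90.73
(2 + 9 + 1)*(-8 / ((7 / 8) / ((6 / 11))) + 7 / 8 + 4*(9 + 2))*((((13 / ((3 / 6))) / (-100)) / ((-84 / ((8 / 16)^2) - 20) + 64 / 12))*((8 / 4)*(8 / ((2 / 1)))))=2874807 / 1012550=2.84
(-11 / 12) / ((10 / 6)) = -11 / 20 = -0.55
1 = 1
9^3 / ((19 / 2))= 1458 / 19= 76.74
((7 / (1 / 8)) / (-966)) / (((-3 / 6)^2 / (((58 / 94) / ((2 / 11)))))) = -2552 / 3243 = -0.79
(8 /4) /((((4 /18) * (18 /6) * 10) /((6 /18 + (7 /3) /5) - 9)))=-123 /50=-2.46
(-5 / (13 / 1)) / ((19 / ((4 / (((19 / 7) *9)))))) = -140 / 42237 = -0.00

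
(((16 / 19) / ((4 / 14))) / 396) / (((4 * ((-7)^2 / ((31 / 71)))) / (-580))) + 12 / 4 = 2795581 / 934857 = 2.99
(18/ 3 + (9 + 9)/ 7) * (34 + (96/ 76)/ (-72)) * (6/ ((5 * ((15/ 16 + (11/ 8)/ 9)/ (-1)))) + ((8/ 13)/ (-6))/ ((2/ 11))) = -30375736/ 62643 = -484.90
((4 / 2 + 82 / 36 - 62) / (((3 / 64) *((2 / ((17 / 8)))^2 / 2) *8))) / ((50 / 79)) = -23721409 / 43200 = -549.11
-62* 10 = -620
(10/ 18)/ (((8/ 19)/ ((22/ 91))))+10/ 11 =1.23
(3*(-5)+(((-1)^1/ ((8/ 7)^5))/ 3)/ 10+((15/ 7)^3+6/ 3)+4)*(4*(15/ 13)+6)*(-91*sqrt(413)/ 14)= -6379066537*sqrt(413)/ 112394240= -1153.42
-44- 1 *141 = -185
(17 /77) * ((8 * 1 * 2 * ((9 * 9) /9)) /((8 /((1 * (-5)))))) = -1530 /77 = -19.87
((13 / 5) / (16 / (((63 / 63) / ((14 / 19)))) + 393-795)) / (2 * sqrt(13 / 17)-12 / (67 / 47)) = 0.00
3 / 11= 0.27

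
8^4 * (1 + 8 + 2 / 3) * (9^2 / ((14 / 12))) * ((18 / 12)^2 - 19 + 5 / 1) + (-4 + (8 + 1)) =-226105309 / 7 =-32300758.43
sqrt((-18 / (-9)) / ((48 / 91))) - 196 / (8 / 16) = -392 + sqrt(546) / 12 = -390.05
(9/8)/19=9/152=0.06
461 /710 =0.65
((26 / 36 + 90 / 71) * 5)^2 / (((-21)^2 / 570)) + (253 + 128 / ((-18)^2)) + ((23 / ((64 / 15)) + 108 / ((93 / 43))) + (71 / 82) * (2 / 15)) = 10662873000136801 / 24412630616640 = 436.78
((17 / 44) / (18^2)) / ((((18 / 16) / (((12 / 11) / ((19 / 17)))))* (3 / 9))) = 0.00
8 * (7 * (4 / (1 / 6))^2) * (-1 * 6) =-193536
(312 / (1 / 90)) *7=196560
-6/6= -1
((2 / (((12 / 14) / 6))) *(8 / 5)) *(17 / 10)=952 / 25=38.08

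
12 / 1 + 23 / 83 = 1019 / 83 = 12.28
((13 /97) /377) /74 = 1 /208162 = 0.00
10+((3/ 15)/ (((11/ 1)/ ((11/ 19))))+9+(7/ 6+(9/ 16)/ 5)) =92521/ 4560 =20.29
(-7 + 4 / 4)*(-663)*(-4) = -15912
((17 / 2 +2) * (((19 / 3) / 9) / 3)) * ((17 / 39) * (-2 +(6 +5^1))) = 2261 / 234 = 9.66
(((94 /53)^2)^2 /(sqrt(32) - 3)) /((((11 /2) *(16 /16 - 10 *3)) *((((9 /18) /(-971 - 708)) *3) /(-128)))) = -11672509251584 *sqrt(2) /7551190317 - 2918127312896 /2517063439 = -3345.41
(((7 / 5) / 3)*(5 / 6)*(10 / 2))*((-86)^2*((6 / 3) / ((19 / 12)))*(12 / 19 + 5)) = 102301.09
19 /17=1.12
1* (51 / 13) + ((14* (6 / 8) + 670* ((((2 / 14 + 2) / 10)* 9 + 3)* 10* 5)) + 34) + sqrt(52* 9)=165177.20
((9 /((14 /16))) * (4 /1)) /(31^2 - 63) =144 /3143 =0.05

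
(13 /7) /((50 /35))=13 /10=1.30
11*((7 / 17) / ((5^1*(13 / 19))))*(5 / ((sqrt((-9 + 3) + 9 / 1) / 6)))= 2926*sqrt(3) / 221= 22.93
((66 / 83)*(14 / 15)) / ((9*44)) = 7 / 3735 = 0.00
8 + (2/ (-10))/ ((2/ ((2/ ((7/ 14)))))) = 7.60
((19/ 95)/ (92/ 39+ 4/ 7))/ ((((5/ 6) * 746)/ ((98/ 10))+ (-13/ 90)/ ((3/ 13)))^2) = 477839817/ 27620379158440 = 0.00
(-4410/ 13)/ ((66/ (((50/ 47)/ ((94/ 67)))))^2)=-687378125/ 15351476426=-0.04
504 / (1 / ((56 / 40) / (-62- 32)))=-1764 / 235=-7.51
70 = 70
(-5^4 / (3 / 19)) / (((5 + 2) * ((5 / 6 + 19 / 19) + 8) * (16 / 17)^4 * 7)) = -10.47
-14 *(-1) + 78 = 92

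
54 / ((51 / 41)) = 738 / 17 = 43.41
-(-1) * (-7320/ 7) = -7320/ 7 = -1045.71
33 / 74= 0.45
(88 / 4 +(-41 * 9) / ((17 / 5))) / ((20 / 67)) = -98557 / 340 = -289.87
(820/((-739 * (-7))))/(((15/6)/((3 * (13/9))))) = 4264/15519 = 0.27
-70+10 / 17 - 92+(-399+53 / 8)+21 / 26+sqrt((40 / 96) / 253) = -552.94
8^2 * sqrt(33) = 64 * sqrt(33) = 367.65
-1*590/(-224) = 295/112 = 2.63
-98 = -98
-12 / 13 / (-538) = 6 / 3497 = 0.00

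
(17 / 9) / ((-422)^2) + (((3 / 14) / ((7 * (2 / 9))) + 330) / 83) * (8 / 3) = 69139757467 / 6518408652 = 10.61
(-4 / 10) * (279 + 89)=-736 / 5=-147.20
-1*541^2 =-292681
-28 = -28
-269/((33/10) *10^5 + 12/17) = -4573/5610012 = -0.00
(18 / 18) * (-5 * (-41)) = 205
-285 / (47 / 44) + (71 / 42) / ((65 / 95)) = -264.34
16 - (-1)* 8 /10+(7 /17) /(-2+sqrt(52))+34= 7* sqrt(13) /408+103667 /2040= 50.88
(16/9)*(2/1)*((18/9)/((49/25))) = 1600/441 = 3.63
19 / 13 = 1.46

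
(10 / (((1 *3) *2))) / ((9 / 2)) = 10 / 27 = 0.37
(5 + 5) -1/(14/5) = 135/14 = 9.64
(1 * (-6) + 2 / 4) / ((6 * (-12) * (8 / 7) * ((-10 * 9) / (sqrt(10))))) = -77 * sqrt(10) / 103680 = -0.00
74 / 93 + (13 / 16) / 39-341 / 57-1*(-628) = 17608765 / 28272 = 622.83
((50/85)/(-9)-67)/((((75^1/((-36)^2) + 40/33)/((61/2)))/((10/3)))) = -110162096/20519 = -5368.78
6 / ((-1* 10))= -3 / 5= -0.60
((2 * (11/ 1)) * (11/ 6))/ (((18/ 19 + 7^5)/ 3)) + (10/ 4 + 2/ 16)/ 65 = 7901851/ 166062520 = 0.05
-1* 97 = -97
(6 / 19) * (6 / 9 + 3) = 22 / 19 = 1.16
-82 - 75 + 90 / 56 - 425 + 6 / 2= -16167 / 28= -577.39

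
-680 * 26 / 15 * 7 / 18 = -458.37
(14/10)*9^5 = 413343/5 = 82668.60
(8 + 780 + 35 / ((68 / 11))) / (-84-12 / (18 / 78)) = -53969 / 9248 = -5.84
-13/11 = -1.18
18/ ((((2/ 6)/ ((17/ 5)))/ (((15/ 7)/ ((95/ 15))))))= 8262/ 133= 62.12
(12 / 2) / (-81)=-2 / 27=-0.07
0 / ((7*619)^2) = 0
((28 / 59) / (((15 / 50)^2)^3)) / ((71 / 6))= 56000000 / 1017927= 55.01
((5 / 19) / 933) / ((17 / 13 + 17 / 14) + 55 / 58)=13195 / 162343866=0.00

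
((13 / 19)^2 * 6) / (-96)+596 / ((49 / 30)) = 103266599 / 283024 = 364.87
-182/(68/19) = -1729/34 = -50.85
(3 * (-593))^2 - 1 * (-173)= 3165014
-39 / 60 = -13 / 20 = -0.65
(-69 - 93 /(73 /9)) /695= -5874 /50735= -0.12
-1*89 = -89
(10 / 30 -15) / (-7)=44 / 21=2.10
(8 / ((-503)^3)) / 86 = -4 / 5472331661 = -0.00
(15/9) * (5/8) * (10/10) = 25/24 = 1.04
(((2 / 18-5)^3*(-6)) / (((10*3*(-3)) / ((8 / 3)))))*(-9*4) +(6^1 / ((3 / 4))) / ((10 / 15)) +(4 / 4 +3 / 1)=2784208 / 3645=763.84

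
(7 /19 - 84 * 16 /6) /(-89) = 4249 /1691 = 2.51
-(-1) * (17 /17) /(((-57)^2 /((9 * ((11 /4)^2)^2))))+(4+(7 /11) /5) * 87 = 1825928839 /5082880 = 359.23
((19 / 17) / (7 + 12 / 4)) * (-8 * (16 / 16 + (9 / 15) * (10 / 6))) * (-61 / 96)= 1159 / 1020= 1.14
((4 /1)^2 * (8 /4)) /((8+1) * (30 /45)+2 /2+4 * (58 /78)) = 1248 /389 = 3.21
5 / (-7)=-5 / 7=-0.71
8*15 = 120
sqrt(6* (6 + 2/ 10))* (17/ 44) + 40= 17* sqrt(930)/ 220 + 40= 42.36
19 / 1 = 19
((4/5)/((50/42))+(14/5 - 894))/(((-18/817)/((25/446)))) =22736293/10035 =2265.70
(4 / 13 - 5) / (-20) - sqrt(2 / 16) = 61 / 260 - sqrt(2) / 4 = -0.12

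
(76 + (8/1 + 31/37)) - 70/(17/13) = 19693/629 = 31.31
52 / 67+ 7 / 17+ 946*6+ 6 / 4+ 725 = 14587601 / 2278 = 6403.69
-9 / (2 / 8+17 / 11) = -396 / 79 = -5.01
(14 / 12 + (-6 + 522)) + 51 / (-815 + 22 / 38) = 4000834 / 7737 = 517.10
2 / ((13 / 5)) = 10 / 13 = 0.77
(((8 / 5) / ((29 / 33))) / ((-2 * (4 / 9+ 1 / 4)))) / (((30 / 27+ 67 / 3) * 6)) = -7128 / 764875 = -0.01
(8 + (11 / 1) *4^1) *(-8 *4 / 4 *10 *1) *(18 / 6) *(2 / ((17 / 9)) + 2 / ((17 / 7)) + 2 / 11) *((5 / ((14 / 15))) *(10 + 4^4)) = -6864624000 / 187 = -36709219.25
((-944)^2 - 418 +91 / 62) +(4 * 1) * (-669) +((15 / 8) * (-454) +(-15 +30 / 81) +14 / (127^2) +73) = 47911435981873 / 53999892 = 887250.59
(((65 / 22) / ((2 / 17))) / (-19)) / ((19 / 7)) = -7735 / 15884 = -0.49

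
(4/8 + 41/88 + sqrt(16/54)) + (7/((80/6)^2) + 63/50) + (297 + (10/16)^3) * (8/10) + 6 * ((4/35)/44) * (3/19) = 240.61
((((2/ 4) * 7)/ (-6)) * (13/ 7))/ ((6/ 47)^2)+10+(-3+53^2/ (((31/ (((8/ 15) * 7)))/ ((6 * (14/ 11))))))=1858942619/ 736560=2523.82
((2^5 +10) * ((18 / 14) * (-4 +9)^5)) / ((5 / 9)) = 303750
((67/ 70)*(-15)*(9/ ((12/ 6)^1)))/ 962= -1809/ 26936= -0.07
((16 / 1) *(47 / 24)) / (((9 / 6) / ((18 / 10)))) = 188 / 5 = 37.60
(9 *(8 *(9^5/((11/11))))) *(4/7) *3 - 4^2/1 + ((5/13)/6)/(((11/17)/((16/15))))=7288317.82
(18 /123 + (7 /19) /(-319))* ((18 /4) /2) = 324711 /994004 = 0.33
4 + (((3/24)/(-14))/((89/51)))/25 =996749/249200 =4.00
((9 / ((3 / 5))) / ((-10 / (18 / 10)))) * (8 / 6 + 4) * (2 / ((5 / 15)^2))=-1296 / 5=-259.20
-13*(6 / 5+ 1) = -143 / 5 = -28.60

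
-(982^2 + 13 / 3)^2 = -8369362210225 / 9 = -929929134469.44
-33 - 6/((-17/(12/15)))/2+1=-2708/85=-31.86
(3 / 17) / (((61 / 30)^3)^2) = 0.00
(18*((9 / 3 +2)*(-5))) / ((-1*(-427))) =-450 / 427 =-1.05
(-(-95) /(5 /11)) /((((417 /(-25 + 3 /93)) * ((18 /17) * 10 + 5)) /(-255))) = 46750374 /228377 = 204.71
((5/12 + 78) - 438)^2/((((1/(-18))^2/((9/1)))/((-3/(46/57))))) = -257894885475/184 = -1401602638.45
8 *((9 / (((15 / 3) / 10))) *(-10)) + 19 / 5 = -7181 / 5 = -1436.20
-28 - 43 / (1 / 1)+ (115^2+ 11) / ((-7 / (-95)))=1256923 / 7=179560.43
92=92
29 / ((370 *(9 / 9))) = 29 / 370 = 0.08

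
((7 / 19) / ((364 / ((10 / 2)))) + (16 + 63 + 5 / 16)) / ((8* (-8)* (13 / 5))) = -1567315 / 3288064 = -0.48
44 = 44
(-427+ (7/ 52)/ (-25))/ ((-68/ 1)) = 6.28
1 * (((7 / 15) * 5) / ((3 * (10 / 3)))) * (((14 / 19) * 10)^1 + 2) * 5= 623 / 57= 10.93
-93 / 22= -4.23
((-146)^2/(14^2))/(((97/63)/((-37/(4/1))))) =-1774557/2716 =-653.37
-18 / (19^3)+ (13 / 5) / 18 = 87547 / 617310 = 0.14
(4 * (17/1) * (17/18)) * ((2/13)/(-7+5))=-578/117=-4.94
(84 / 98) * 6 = 5.14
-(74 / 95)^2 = -5476 / 9025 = -0.61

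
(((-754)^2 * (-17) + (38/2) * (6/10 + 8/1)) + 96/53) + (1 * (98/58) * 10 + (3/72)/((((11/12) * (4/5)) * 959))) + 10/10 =-6267993480714887/648552520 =-9664588.89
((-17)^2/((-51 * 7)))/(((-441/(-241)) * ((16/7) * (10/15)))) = -4097/14112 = -0.29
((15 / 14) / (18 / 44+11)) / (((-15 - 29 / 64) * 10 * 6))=-176 / 1737673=-0.00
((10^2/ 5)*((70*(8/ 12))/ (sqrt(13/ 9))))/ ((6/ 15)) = 7000*sqrt(13)/ 13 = 1941.45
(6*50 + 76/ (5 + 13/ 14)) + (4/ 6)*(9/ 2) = 26213/ 83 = 315.82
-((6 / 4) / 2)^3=-27 / 64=-0.42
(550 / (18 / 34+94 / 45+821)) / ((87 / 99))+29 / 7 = 313540219 / 63951902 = 4.90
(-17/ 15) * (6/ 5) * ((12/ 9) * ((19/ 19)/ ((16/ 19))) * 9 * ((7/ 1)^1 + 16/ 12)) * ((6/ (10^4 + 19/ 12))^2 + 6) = -13958019827025/ 14404560361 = -969.00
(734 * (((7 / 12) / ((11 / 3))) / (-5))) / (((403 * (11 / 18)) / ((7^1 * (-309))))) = 205.12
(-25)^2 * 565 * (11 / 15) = 776875 / 3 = 258958.33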